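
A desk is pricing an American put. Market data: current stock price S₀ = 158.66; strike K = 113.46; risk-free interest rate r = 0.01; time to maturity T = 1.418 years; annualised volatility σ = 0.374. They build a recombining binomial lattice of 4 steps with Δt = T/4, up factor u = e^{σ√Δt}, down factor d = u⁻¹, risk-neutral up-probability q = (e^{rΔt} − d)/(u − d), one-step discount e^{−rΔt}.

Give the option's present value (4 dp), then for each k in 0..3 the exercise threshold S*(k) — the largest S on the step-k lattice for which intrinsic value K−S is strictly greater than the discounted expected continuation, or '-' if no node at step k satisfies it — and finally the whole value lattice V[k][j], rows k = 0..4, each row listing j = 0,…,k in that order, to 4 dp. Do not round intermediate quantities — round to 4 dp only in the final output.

price = 7.8127
boundary = - - - 81.3472
tree:
7.8127
12.7328 1.9202
20.4290 3.5195 0.0000
32.1128 6.4507 0.0000 0.0000
48.3521 11.8233 0.0000 0.0000 0.0000

params: Δt=0.35450 u=1.24942 d=0.80037 q=0.45247 e^(-rΔt)=0.99646
t_4 payoffs: 48.3521 11.8233 0.0000 0.0000 0.0000
t_3: node(3,0) S=81.3472 payoff=32.1128 vs cont=31.7113 → 32.1128 [stop]  node(3,1) S=126.9869 payoff=0.0000 vs cont=6.4507 → 6.4507 [wait]  node(3,2) S=198.2329 payoff=0.0000 vs cont=0.0000 → 0.0000 [wait]  node(3,3) S=309.4515 payoff=0.0000 vs cont=0.0000 → 0.0000 [wait]  ⇒ S*(3)=81.3472
t_2: node(2,0) S=101.6367 payoff=11.8233 vs cont=20.4290 → 20.4290 [wait]  node(2,1) S=158.6600 payoff=0.0000 vs cont=3.5195 → 3.5195 [wait]  node(2,2) S=247.6761 payoff=0.0000 vs cont=0.0000 → 0.0000 [wait]  ⇒ S*(2)=-
t_1: node(1,0) S=126.9869 payoff=0.0000 vs cont=12.7328 → 12.7328 [wait]  node(1,1) S=198.2329 payoff=0.0000 vs cont=1.9202 → 1.9202 [wait]  ⇒ S*(1)=-
t_0: node(0,0) S=158.6600 payoff=0.0000 vs cont=7.8127 → 7.8127 [wait]  ⇒ S*(0)=-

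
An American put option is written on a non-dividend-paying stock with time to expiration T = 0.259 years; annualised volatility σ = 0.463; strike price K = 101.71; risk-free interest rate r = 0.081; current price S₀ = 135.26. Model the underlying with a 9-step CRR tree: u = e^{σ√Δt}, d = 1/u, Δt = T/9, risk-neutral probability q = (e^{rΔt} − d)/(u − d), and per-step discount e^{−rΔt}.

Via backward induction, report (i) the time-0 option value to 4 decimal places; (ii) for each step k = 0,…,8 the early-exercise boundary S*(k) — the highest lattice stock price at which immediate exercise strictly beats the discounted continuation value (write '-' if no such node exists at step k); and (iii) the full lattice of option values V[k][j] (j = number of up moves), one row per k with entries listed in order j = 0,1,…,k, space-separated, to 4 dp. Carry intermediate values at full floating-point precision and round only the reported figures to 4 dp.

price = 1.2682
boundary = - - - - - - - 78.0536 84.4313
tree:
1.2682
2.0896 0.4369
3.3802 0.7839 0.0853
5.3479 1.3904 0.1693 0.0000
8.2344 2.4309 0.3362 0.0000 0.0000
12.2578 4.1720 0.6677 0.0000 0.0000 0.0000
17.4888 6.9835 1.3258 0.0000 0.0000 0.0000 0.0000
23.6564 11.2843 2.6325 0.0000 0.0000 0.0000 0.0000 0.0000
29.5525 17.2787 5.2273 0.0000 0.0000 0.0000 0.0000 0.0000 0.0000
35.0031 23.6564 10.3798 0.0000 0.0000 0.0000 0.0000 0.0000 0.0000 0.0000

Δt=0.02878, u=1.08171, d=0.92446, q=0.49522, disc=e^(-rΔt)=0.99767
k=9 terminal: V=max(K-S,0) → 35.0031 23.6564 10.3798 0.0000 0.0000 0.0000 0.0000 0.0000 0.0000 0.0000
k=8: j=0 S=72.1575 intr=29.5525 cont=29.3157 V=29.5525[EX]; j=1 S=84.4313 intr=17.2787 cont=17.0419 V=17.2787[EX]; j=2 S=98.7929 intr=2.9171 cont=5.2273 V=5.2273[hold]; j=3 S=115.5972 intr=0.0000 cont=0.0000 V=0.0000[hold]; j=4 S=135.2600 intr=0.0000 cont=0.0000 V=0.0000[hold]; j=5 S=158.2673 intr=0.0000 cont=0.0000 V=0.0000[hold]; j=6 S=185.1882 intr=0.0000 cont=0.0000 V=0.0000[hold]; j=7 S=216.6881 intr=0.0000 cont=0.0000 V=0.0000[hold]; j=8 S=253.5462 intr=0.0000 cont=0.0000 V=0.0000[hold]  S*(8)=84.4313
k=7: j=0 S=78.0536 intr=23.6564 cont=23.4196 V=23.6564[EX]; j=1 S=91.3302 intr=10.3798 cont=11.2843 V=11.2843[hold]; j=2 S=106.8652 intr=0.0000 cont=2.6325 V=2.6325[hold]; j=3 S=125.0427 intr=0.0000 cont=0.0000 V=0.0000[hold]; j=4 S=146.3121 intr=0.0000 cont=0.0000 V=0.0000[hold]; j=5 S=171.1994 intr=0.0000 cont=0.0000 V=0.0000[hold]; j=6 S=200.3199 intr=0.0000 cont=0.0000 V=0.0000[hold]; j=7 S=234.3938 intr=0.0000 cont=0.0000 V=0.0000[hold]  S*(7)=78.0536
k=6: j=0 S=84.4313 intr=17.2787 cont=17.4888 V=17.4888[hold]; j=1 S=98.7929 intr=2.9171 cont=6.9835 V=6.9835[hold]; j=2 S=115.5972 intr=0.0000 cont=1.3258 V=1.3258[hold]; j=3 S=135.2600 intr=0.0000 cont=0.0000 V=0.0000[hold]; j=4 S=158.2673 intr=0.0000 cont=0.0000 V=0.0000[hold]; j=5 S=185.1882 intr=0.0000 cont=0.0000 V=0.0000[hold]; j=6 S=216.6881 intr=0.0000 cont=0.0000 V=0.0000[hold]  S*(6)=-
k=5: j=0 S=91.3302 intr=10.3798 cont=12.2578 V=12.2578[hold]; j=1 S=106.8652 intr=0.0000 cont=4.1720 V=4.1720[hold]; j=2 S=125.0427 intr=0.0000 cont=0.6677 V=0.6677[hold]; j=3 S=146.3121 intr=0.0000 cont=0.0000 V=0.0000[hold]; j=4 S=171.1994 intr=0.0000 cont=0.0000 V=0.0000[hold]; j=5 S=200.3199 intr=0.0000 cont=0.0000 V=0.0000[hold]  S*(5)=-
k=4: j=0 S=98.7929 intr=2.9171 cont=8.2344 V=8.2344[hold]; j=1 S=115.5972 intr=0.0000 cont=2.4309 V=2.4309[hold]; j=2 S=135.2600 intr=0.0000 cont=0.3362 V=0.3362[hold]; j=3 S=158.2673 intr=0.0000 cont=0.0000 V=0.0000[hold]; j=4 S=185.1882 intr=0.0000 cont=0.0000 V=0.0000[hold]  S*(4)=-
k=3: j=0 S=106.8652 intr=0.0000 cont=5.3479 V=5.3479[hold]; j=1 S=125.0427 intr=0.0000 cont=1.3904 V=1.3904[hold]; j=2 S=146.3121 intr=0.0000 cont=0.1693 V=0.1693[hold]; j=3 S=171.1994 intr=0.0000 cont=0.0000 V=0.0000[hold]  S*(3)=-
k=2: j=0 S=115.5972 intr=0.0000 cont=3.3802 V=3.3802[hold]; j=1 S=135.2600 intr=0.0000 cont=0.7839 V=0.7839[hold]; j=2 S=158.2673 intr=0.0000 cont=0.0853 V=0.0853[hold]  S*(2)=-
k=1: j=0 S=125.0427 intr=0.0000 cont=2.0896 V=2.0896[hold]; j=1 S=146.3121 intr=0.0000 cont=0.4369 V=0.4369[hold]  S*(1)=-
k=0: j=0 S=135.2600 intr=0.0000 cont=1.2682 V=1.2682[hold]  S*(0)=-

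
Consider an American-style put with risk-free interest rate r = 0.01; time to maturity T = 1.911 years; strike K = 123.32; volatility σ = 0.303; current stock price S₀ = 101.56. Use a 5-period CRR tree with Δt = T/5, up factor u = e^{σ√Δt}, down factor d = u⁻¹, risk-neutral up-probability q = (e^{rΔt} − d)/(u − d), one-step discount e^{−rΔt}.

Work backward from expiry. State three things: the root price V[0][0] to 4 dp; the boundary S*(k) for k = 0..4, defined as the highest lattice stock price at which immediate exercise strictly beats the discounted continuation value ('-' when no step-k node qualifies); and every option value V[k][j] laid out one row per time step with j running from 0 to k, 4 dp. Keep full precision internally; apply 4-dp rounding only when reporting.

price = 29.6679
boundary = - - 69.8260 84.2112 101.5600
tree:
29.6679
40.7660 17.0654
53.4940 26.3682 6.4371
65.4219 39.1088 11.8370 0.2391
75.3122 53.4940 21.7600 0.4474 0.0000
83.5131 65.4219 39.1088 0.8371 0.0000 0.0000

Δt=0.38220, u=1.20602, d=0.82918, q=0.46347, disc=e^(-rΔt)=0.99619
k=5 terminal: V=max(K-S,0) → 83.5131 65.4219 39.1088 0.8371 0.0000 0.0000
k=4: j=0 S=48.0078 intr=75.3122 cont=74.8418 V=75.3122[EX]; j=1 S=69.8260 intr=53.4940 cont=53.0236 V=53.4940[EX]; j=2 S=101.5600 intr=21.7600 cont=21.2896 V=21.7600[EX]; j=3 S=147.7162 intr=0.0000 cont=0.4474 V=0.4474[hold]; j=4 S=214.8492 intr=0.0000 cont=0.0000 V=0.0000[hold]  S*(4)=101.5600
k=3: j=0 S=57.8981 intr=65.4219 cont=64.9515 V=65.4219[EX]; j=1 S=84.2112 intr=39.1088 cont=38.6384 V=39.1088[EX]; j=2 S=122.4829 intr=0.8371 cont=11.8370 V=11.8370[hold]; j=3 S=178.1480 intr=0.0000 cont=0.2391 V=0.2391[hold]  S*(3)=84.2112
k=2: j=0 S=69.8260 intr=53.4940 cont=53.0236 V=53.4940[EX]; j=1 S=101.5600 intr=21.7600 cont=26.3682 V=26.3682[hold]; j=2 S=147.7162 intr=0.0000 cont=6.4371 V=6.4371[hold]  S*(2)=69.8260
k=1: j=0 S=84.2112 intr=39.1088 cont=40.7660 V=40.7660[hold]; j=1 S=122.4829 intr=0.8371 cont=17.0654 V=17.0654[hold]  S*(1)=-
k=0: j=0 S=101.5600 intr=21.7600 cont=29.6679 V=29.6679[hold]  S*(0)=-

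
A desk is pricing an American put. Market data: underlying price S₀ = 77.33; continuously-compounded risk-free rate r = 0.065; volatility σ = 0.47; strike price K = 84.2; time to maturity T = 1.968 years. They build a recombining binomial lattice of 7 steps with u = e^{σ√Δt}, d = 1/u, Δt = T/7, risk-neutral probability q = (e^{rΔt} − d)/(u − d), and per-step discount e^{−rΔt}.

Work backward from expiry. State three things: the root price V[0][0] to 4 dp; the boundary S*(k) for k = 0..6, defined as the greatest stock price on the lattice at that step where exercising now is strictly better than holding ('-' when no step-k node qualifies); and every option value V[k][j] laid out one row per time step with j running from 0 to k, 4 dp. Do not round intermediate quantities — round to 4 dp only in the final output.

price = 19.9305
boundary = - - 46.9774 36.6150 46.9774 36.6150 46.9774
tree:
19.9305
27.6991 12.1063
37.2226 18.2341 5.7941
47.5850 26.5831 9.7015 1.6943
55.6616 37.2226 15.8395 3.2844 0.0000
61.9566 47.5850 24.9535 6.3671 0.0000 0.0000
66.8631 55.6616 37.2226 12.3430 0.0000 0.0000 0.0000
70.6873 61.9566 47.5850 23.9276 0.0000 0.0000 0.0000 0.0000

params: Δt=0.28114 u=1.28301 d=0.77942 q=0.47464 e^(-rΔt)=0.98189
t_7 payoffs: 70.6873 61.9566 47.5850 23.9276 0.0000 0.0000 0.0000 0.0000
t_6: node(6,0) S=17.3369 payoff=66.8631 vs cont=65.3384 → 66.8631 [stop]  node(6,1) S=28.5384 payoff=55.6616 vs cont=54.1369 → 55.6616 [stop]  node(6,2) S=46.9774 payoff=37.2226 vs cont=35.6979 → 37.2226 [stop]  node(6,3) S=77.3300 payoff=6.8700 vs cont=12.3430 → 12.3430 [wait]  node(6,4) S=127.2937 payoff=0.0000 vs cont=0.0000 → 0.0000 [wait]  node(6,5) S=209.5396 payoff=0.0000 vs cont=0.0000 → 0.0000 [wait]  node(6,6) S=344.9253 payoff=0.0000 vs cont=0.0000 → 0.0000 [wait]  ⇒ S*(6)=46.9774
t_5: node(5,0) S=22.2434 payoff=61.9566 vs cont=60.4319 → 61.9566 [stop]  node(5,1) S=36.6150 payoff=47.5850 vs cont=46.0602 → 47.5850 [stop]  node(5,2) S=60.2724 payoff=23.9276 vs cont=24.9535 → 24.9535 [wait]  node(5,3) S=99.2150 payoff=0.0000 vs cont=6.3671 → 6.3671 [wait]  node(5,4) S=163.3189 payoff=0.0000 vs cont=0.0000 → 0.0000 [wait]  node(5,5) S=268.8410 payoff=0.0000 vs cont=0.0000 → 0.0000 [wait]  ⇒ S*(5)=36.6150
t_4: node(4,0) S=28.5384 payoff=55.6616 vs cont=54.1369 → 55.6616 [stop]  node(4,1) S=46.9774 payoff=37.2226 vs cont=36.1760 → 37.2226 [stop]  node(4,2) S=77.3300 payoff=6.8700 vs cont=15.8395 → 15.8395 [wait]  node(4,3) S=127.2937 payoff=0.0000 vs cont=3.2844 → 3.2844 [wait]  node(4,4) S=209.5396 payoff=0.0000 vs cont=0.0000 → 0.0000 [wait]  ⇒ S*(4)=46.9774
t_3: node(3,0) S=36.6150 payoff=47.5850 vs cont=46.0602 → 47.5850 [stop]  node(3,1) S=60.2724 payoff=23.9276 vs cont=26.5831 → 26.5831 [wait]  node(3,2) S=99.2150 payoff=0.0000 vs cont=9.7015 → 9.7015 [wait]  node(3,3) S=163.3189 payoff=0.0000 vs cont=1.6943 → 1.6943 [wait]  ⇒ S*(3)=36.6150
t_2: node(2,0) S=46.9774 payoff=37.2226 vs cont=36.9355 → 37.2226 [stop]  node(2,1) S=77.3300 payoff=6.8700 vs cont=18.2341 → 18.2341 [wait]  node(2,2) S=127.2937 payoff=0.0000 vs cont=5.7941 → 5.7941 [wait]  ⇒ S*(2)=46.9774
t_1: node(1,0) S=60.2724 payoff=23.9276 vs cont=27.6991 → 27.6991 [wait]  node(1,1) S=99.2150 payoff=0.0000 vs cont=12.1063 → 12.1063 [wait]  ⇒ S*(1)=-
t_0: node(0,0) S=77.3300 payoff=6.8700 vs cont=19.9305 → 19.9305 [wait]  ⇒ S*(0)=-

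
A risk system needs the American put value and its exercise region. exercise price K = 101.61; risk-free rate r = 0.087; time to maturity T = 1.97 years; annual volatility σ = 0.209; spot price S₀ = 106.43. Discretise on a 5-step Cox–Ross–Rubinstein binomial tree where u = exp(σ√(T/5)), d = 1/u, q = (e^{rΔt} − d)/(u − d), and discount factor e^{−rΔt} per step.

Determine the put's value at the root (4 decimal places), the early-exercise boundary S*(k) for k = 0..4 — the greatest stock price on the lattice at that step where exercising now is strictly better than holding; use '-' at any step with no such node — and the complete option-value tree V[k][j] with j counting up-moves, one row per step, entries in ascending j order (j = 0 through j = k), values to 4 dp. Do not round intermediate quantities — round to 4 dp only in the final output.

Δt=0.39400, u=1.14018, d=0.87705, q=0.59978, disc=e^(-rΔt)=0.96630
k=5 terminal: V=max(K-S,0) → 46.3777 29.8072 8.2653 0.0000 0.0000 0.0000
k=4: j=0 S=62.9748 intr=38.6352 cont=35.2112 V=38.6352[EX]; j=1 S=81.8683 intr=19.7417 cont=16.3178 V=19.7417[EX]; j=2 S=106.4300 intr=0.0000 cont=3.1965 V=3.1965[hold]; j=3 S=138.3606 intr=0.0000 cont=0.0000 V=0.0000[hold]; j=4 S=179.8710 intr=0.0000 cont=0.0000 V=0.0000[hold]  S*(4)=81.8683
k=3: j=0 S=71.8028 intr=29.8072 cont=26.3832 V=29.8072[EX]; j=1 S=93.3447 intr=8.2653 cont=9.4874 V=9.4874[hold]; j=2 S=121.3496 intr=0.0000 cont=1.2362 V=1.2362[hold]; j=3 S=157.7563 intr=0.0000 cont=0.0000 V=0.0000[hold]  S*(3)=71.8028
k=2: j=0 S=81.8683 intr=19.7417 cont=17.0261 V=19.7417[EX]; j=1 S=106.4300 intr=0.0000 cont=4.3856 V=4.3856[hold]; j=2 S=138.3606 intr=0.0000 cont=0.4781 V=0.4781[hold]  S*(2)=81.8683
k=1: j=0 S=93.3447 intr=8.2653 cont=10.1765 V=10.1765[hold]; j=1 S=121.3496 intr=0.0000 cont=1.9731 V=1.9731[hold]  S*(1)=-
k=0: j=0 S=106.4300 intr=0.0000 cont=5.0792 V=5.0792[hold]  S*(0)=-

price = 5.0792
boundary = - - 81.8683 71.8028 81.8683
tree:
5.0792
10.1765 1.9731
19.7417 4.3856 0.4781
29.8072 9.4874 1.2362 0.0000
38.6352 19.7417 3.1965 0.0000 0.0000
46.3777 29.8072 8.2653 0.0000 0.0000 0.0000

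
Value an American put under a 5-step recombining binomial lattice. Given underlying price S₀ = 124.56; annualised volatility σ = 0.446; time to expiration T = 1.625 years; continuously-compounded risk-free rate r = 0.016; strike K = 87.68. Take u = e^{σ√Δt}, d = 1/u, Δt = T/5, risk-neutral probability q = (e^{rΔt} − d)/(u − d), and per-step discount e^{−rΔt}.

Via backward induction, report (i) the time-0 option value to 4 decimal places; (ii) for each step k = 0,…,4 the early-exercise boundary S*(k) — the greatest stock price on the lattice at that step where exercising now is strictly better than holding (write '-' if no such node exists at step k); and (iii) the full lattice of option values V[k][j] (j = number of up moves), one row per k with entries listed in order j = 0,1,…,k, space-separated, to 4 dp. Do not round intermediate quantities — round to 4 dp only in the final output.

price = 8.7297
boundary = - - - - 45.0490
tree:
8.7297
13.6748 2.7118
20.8710 4.9286 0.0000
30.6943 8.9576 0.0000 0.0000
42.6310 16.2803 0.0000 0.0000 0.0000
52.7449 29.5890 0.0000 0.0000 0.0000 0.0000

Δt=0.32500  u=1.28951  d=0.77549  q=0.44692  discount=0.99481
step 5 (expiry): payoffs max(K−S,0) = 52.7449 29.5890 0.0000 0.0000 0.0000 0.0000
step 4: (k=4,j=0): S=45.0490, (K−S)⁺=42.6310, hold=42.1762 ⇒ V=42.6310 exercise | (k=4,j=1): S=74.9086, (K−S)⁺=12.7714, hold=16.2803 ⇒ V=16.2803 continue | (k=4,j=2): S=124.5600, (K−S)⁺=0.0000, hold=0.0000 ⇒ V=0.0000 continue | (k=4,j=3): S=207.1215, (K−S)⁺=0.0000, hold=0.0000 ⇒ V=0.0000 continue | (k=4,j=4): S=344.4070, (K−S)⁺=0.0000, hold=0.0000 ⇒ V=0.0000 continue  boundary S*=45.0490
step 3: (k=3,j=0): S=58.0910, (K−S)⁺=29.5890, hold=30.6943 ⇒ V=30.6943 continue | (k=3,j=1): S=96.5951, (K−S)⁺=0.0000, hold=8.9576 ⇒ V=8.9576 continue | (k=3,j=2): S=160.6209, (K−S)⁺=0.0000, hold=0.0000 ⇒ V=0.0000 continue | (k=3,j=3): S=267.0844, (K−S)⁺=0.0000, hold=0.0000 ⇒ V=0.0000 continue  boundary S*=-
step 2: (k=2,j=0): S=74.9086, (K−S)⁺=12.7714, hold=20.8710 ⇒ V=20.8710 continue | (k=2,j=1): S=124.5600, (K−S)⁺=0.0000, hold=4.9286 ⇒ V=4.9286 continue | (k=2,j=2): S=207.1215, (K−S)⁺=0.0000, hold=0.0000 ⇒ V=0.0000 continue  boundary S*=-
step 1: (k=1,j=0): S=96.5951, (K−S)⁺=0.0000, hold=13.6748 ⇒ V=13.6748 continue | (k=1,j=1): S=160.6209, (K−S)⁺=0.0000, hold=2.7118 ⇒ V=2.7118 continue  boundary S*=-
step 0: (k=0,j=0): S=124.5600, (K−S)⁺=0.0000, hold=8.7297 ⇒ V=8.7297 continue  boundary S*=-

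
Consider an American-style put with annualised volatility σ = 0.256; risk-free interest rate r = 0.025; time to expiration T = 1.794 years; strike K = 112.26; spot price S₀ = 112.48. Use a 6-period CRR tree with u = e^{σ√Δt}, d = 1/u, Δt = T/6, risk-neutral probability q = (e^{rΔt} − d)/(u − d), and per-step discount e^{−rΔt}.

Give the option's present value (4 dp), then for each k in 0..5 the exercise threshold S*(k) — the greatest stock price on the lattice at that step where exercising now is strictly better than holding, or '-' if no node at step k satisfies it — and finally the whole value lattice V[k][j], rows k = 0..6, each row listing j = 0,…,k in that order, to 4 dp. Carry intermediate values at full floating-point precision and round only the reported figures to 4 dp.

params: Δt=0.29900 u=1.15025 d=0.86937 q=0.49177 e^(-rΔt)=0.99255
t_6 payoffs: 63.6963 48.0061 27.2466 0.0000 0.0000 0.0000 0.0000
t_5: node(5,0) S=55.8606 payoff=56.3994 vs cont=55.5633 → 56.3994 [stop]  node(5,1) S=73.9084 payoff=38.3516 vs cont=37.5156 → 38.3516 [stop]  node(5,2) S=97.7871 payoff=14.4729 vs cont=13.7443 → 14.4729 [stop]  node(5,3) S=129.3806 payoff=0.0000 vs cont=0.0000 → 0.0000 [wait]  node(5,4) S=171.1815 payoff=0.0000 vs cont=0.0000 → 0.0000 [wait]  node(5,5) S=226.4877 payoff=0.0000 vs cont=0.0000 → 0.0000 [wait]  ⇒ S*(5)=97.7871
t_4: node(4,0) S=64.2539 payoff=48.0061 vs cont=47.1700 → 48.0061 [stop]  node(4,1) S=85.0134 payoff=27.2466 vs cont=26.4106 → 27.2466 [stop]  node(4,2) S=112.4800 payoff=0.0000 vs cont=7.3007 → 7.3007 [wait]  node(4,3) S=148.8206 payoff=0.0000 vs cont=0.0000 → 0.0000 [wait]  node(4,4) S=196.9023 payoff=0.0000 vs cont=0.0000 → 0.0000 [wait]  ⇒ S*(4)=85.0134
t_3: node(3,0) S=73.9084 payoff=38.3516 vs cont=37.5156 → 38.3516 [stop]  node(3,1) S=97.7871 payoff=14.4729 vs cont=17.3079 → 17.3079 [wait]  node(3,2) S=129.3806 payoff=0.0000 vs cont=3.6828 → 3.6828 [wait]  node(3,3) S=171.1815 payoff=0.0000 vs cont=0.0000 → 0.0000 [wait]  ⇒ S*(3)=73.9084
t_2: node(2,0) S=85.0134 payoff=27.2466 vs cont=27.7943 → 27.7943 [wait]  node(2,1) S=112.4800 payoff=0.0000 vs cont=10.5284 → 10.5284 [wait]  node(2,2) S=148.8206 payoff=0.0000 vs cont=1.8578 → 1.8578 [wait]  ⇒ S*(2)=-
t_1: node(1,0) S=97.7871 payoff=14.4729 vs cont=19.1597 → 19.1597 [wait]  node(1,1) S=129.3806 payoff=0.0000 vs cont=6.2178 → 6.2178 [wait]  ⇒ S*(1)=-
t_0: node(0,0) S=112.4800 payoff=0.0000 vs cont=12.6999 → 12.6999 [wait]  ⇒ S*(0)=-

price = 12.6999
boundary = - - - 73.9084 85.0134 97.7871
tree:
12.6999
19.1597 6.2178
27.7943 10.5284 1.8578
38.3516 17.3079 3.6828 0.0000
48.0061 27.2466 7.3007 0.0000 0.0000
56.3994 38.3516 14.4729 0.0000 0.0000 0.0000
63.6963 48.0061 27.2466 0.0000 0.0000 0.0000 0.0000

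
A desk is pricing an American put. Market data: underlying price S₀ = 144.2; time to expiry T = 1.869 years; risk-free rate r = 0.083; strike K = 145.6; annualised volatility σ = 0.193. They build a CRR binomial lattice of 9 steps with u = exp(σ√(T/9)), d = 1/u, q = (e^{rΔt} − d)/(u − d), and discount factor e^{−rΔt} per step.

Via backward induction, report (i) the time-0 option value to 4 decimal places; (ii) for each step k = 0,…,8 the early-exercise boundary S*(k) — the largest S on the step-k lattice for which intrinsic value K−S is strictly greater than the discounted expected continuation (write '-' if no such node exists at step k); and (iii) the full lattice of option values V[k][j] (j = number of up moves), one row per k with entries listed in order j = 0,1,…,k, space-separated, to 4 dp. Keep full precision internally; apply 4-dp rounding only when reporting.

Δt=0.20767  u=1.09193  d=0.91581  q=0.57674  discount=0.98291
step 9 (expiry): payoffs max(K−S,0) = 80.2575 67.6908 52.7072 34.8419 13.5408 0.0000 0.0000 0.0000 0.0000 0.0000
step 8: (k=8,j=0): S=71.3497, (K−S)⁺=74.2503, hold=71.7622 ⇒ V=74.2503 exercise | (k=8,j=1): S=85.0718, (K−S)⁺=60.5282, hold=58.0401 ⇒ V=60.5282 exercise | (k=8,j=2): S=101.4329, (K−S)⁺=44.1671, hold=41.6790 ⇒ V=44.1671 exercise | (k=8,j=3): S=120.9406, (K−S)⁺=24.6594, hold=22.1713 ⇒ V=24.6594 exercise | (k=8,j=4): S=144.2000, (K−S)⁺=1.4000, hold=5.6334 ⇒ V=5.6334 continue | (k=8,j=5): S=171.9327, (K−S)⁺=0.0000, hold=0.0000 ⇒ V=0.0000 continue | (k=8,j=6): S=204.9990, (K−S)⁺=0.0000, hold=0.0000 ⇒ V=0.0000 continue | (k=8,j=7): S=244.4247, (K−S)⁺=0.0000, hold=0.0000 ⇒ V=0.0000 continue | (k=8,j=8): S=291.4327, (K−S)⁺=0.0000, hold=0.0000 ⇒ V=0.0000 continue  boundary S*=120.9406
step 7: (k=7,j=0): S=77.9092, (K−S)⁺=67.6908, hold=65.2027 ⇒ V=67.6908 exercise | (k=7,j=1): S=92.8928, (K−S)⁺=52.7072, hold=50.2191 ⇒ V=52.7072 exercise | (k=7,j=2): S=110.7581, (K−S)⁺=34.8419, hold=32.3538 ⇒ V=34.8419 exercise | (k=7,j=3): S=132.0592, (K−S)⁺=13.5408, hold=13.4525 ⇒ V=13.5408 exercise | (k=7,j=4): S=157.4570, (K−S)⁺=0.0000, hold=2.3437 ⇒ V=2.3437 continue | (k=7,j=5): S=187.7393, (K−S)⁺=0.0000, hold=0.0000 ⇒ V=0.0000 continue | (k=7,j=6): S=223.8455, (K−S)⁺=0.0000, hold=0.0000 ⇒ V=0.0000 continue | (k=7,j=7): S=266.8957, (K−S)⁺=0.0000, hold=0.0000 ⇒ V=0.0000 continue  boundary S*=132.0592
step 6: (k=6,j=0): S=85.0718, (K−S)⁺=60.5282, hold=58.0401 ⇒ V=60.5282 exercise | (k=6,j=1): S=101.4329, (K−S)⁺=44.1671, hold=41.6790 ⇒ V=44.1671 exercise | (k=6,j=2): S=120.9406, (K−S)⁺=24.6594, hold=22.1713 ⇒ V=24.6594 exercise | (k=6,j=3): S=144.2000, (K−S)⁺=1.4000, hold=6.9620 ⇒ V=6.9620 continue | (k=6,j=4): S=171.9327, (K−S)⁺=0.0000, hold=0.9750 ⇒ V=0.9750 continue | (k=6,j=5): S=204.9990, (K−S)⁺=0.0000, hold=0.0000 ⇒ V=0.0000 continue | (k=6,j=6): S=244.4247, (K−S)⁺=0.0000, hold=0.0000 ⇒ V=0.0000 continue  boundary S*=120.9406
step 5: (k=5,j=0): S=92.8928, (K−S)⁺=52.7072, hold=50.2191 ⇒ V=52.7072 exercise | (k=5,j=1): S=110.7581, (K−S)⁺=34.8419, hold=32.3538 ⇒ V=34.8419 exercise | (k=5,j=2): S=132.0592, (K−S)⁺=13.5408, hold=14.2057 ⇒ V=14.2057 continue | (k=5,j=3): S=157.4570, (K−S)⁺=0.0000, hold=3.4491 ⇒ V=3.4491 continue | (k=5,j=4): S=187.7393, (K−S)⁺=0.0000, hold=0.4056 ⇒ V=0.4056 continue | (k=5,j=5): S=223.8455, (K−S)⁺=0.0000, hold=0.0000 ⇒ V=0.0000 continue  boundary S*=110.7581
step 4: (k=4,j=0): S=101.4329, (K−S)⁺=44.1671, hold=41.6790 ⇒ V=44.1671 exercise | (k=4,j=1): S=120.9406, (K−S)⁺=24.6594, hold=22.5482 ⇒ V=24.6594 exercise | (k=4,j=2): S=144.2000, (K−S)⁺=1.4000, hold=7.8652 ⇒ V=7.8652 continue | (k=4,j=3): S=171.9327, (K−S)⁺=0.0000, hold=1.6649 ⇒ V=1.6649 continue | (k=4,j=4): S=204.9990, (K−S)⁺=0.0000, hold=0.1688 ⇒ V=0.1688 continue  boundary S*=120.9406
step 3: (k=3,j=0): S=110.7581, (K−S)⁺=34.8419, hold=32.3538 ⇒ V=34.8419 exercise | (k=3,j=1): S=132.0592, (K−S)⁺=13.5408, hold=14.7177 ⇒ V=14.7177 continue | (k=3,j=2): S=157.4570, (K−S)⁺=0.0000, hold=4.2160 ⇒ V=4.2160 continue | (k=3,j=3): S=187.7393, (K−S)⁺=0.0000, hold=0.7883 ⇒ V=0.7883 continue  boundary S*=110.7581
step 2: (k=2,j=0): S=120.9406, (K−S)⁺=24.6594, hold=22.8385 ⇒ V=24.6594 exercise | (k=2,j=1): S=144.2000, (K−S)⁺=1.4000, hold=8.5130 ⇒ V=8.5130 continue | (k=2,j=2): S=171.9327, (K−S)⁺=0.0000, hold=2.2008 ⇒ V=2.2008 continue  boundary S*=120.9406
step 1: (k=1,j=0): S=132.0592, (K−S)⁺=13.5408, hold=15.0849 ⇒ V=15.0849 continue | (k=1,j=1): S=157.4570, (K−S)⁺=0.0000, hold=4.7893 ⇒ V=4.7893 continue  boundary S*=-
step 0: (k=0,j=0): S=144.2000, (K−S)⁺=1.4000, hold=8.9907 ⇒ V=8.9907 continue  boundary S*=-

price = 8.9907
boundary = - - 120.9406 110.7581 120.9406 110.7581 120.9406 132.0592 120.9406
tree:
8.9907
15.0849 4.7893
24.6594 8.5130 2.2008
34.8419 14.7177 4.2160 0.7883
44.1671 24.6594 7.8652 1.6649 0.1688
52.7072 34.8419 14.2057 3.4491 0.4056 0.0000
60.5282 44.1671 24.6594 6.9620 0.9750 0.0000 0.0000
67.6908 52.7072 34.8419 13.5408 2.3437 0.0000 0.0000 0.0000
74.2503 60.5282 44.1671 24.6594 5.6334 0.0000 0.0000 0.0000 0.0000
80.2575 67.6908 52.7072 34.8419 13.5408 0.0000 0.0000 0.0000 0.0000 0.0000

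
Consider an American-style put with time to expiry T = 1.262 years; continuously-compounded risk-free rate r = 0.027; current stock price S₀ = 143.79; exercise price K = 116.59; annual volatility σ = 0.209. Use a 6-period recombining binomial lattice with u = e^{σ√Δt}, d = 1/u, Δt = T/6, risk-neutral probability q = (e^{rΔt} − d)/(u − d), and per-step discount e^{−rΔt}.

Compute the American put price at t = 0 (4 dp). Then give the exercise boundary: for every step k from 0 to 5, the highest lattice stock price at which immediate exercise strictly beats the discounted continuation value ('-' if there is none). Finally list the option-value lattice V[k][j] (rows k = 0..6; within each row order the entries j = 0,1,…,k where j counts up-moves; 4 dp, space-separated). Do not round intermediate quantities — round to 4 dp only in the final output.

params: Δt=0.21033 u=1.10060 d=0.90860 q=0.50572 e^(-rΔt)=0.99434
t_6 payoffs: 35.6876 18.5920 0.0000 0.0000 0.0000 0.0000 0.0000
t_5: node(5,0) S=89.0408 payoff=27.5492 vs cont=26.8889 → 27.5492 [stop]  node(5,1) S=107.8562 payoff=8.7338 vs cont=9.1377 → 9.1377 [wait]  node(5,2) S=130.6474 payoff=0.0000 vs cont=0.0000 → 0.0000 [wait]  node(5,3) S=158.2547 payoff=0.0000 vs cont=0.0000 → 0.0000 [wait]  node(5,4) S=191.6957 payoff=0.0000 vs cont=0.0000 → 0.0000 [wait]  node(5,5) S=232.2032 payoff=0.0000 vs cont=0.0000 → 0.0000 [wait]  ⇒ S*(5)=89.0408
t_4: node(4,0) S=97.9980 payoff=18.5920 vs cont=18.1349 → 18.5920 [stop]  node(4,1) S=118.7061 payoff=0.0000 vs cont=4.4910 → 4.4910 [wait]  node(4,2) S=143.7900 payoff=0.0000 vs cont=0.0000 → 0.0000 [wait]  node(4,3) S=174.1745 payoff=0.0000 vs cont=0.0000 → 0.0000 [wait]  node(4,4) S=210.9795 payoff=0.0000 vs cont=0.0000 → 0.0000 [wait]  ⇒ S*(4)=97.9980
t_3: node(3,0) S=107.8562 payoff=8.7338 vs cont=11.3960 → 11.3960 [wait]  node(3,1) S=130.6474 payoff=0.0000 vs cont=2.2073 → 2.2073 [wait]  node(3,2) S=158.2547 payoff=0.0000 vs cont=0.0000 → 0.0000 [wait]  node(3,3) S=191.6957 payoff=0.0000 vs cont=0.0000 → 0.0000 [wait]  ⇒ S*(3)=-
t_2: node(2,0) S=118.7061 payoff=0.0000 vs cont=6.7109 → 6.7109 [wait]  node(2,1) S=143.7900 payoff=0.0000 vs cont=1.0848 → 1.0848 [wait]  node(2,2) S=174.1745 payoff=0.0000 vs cont=0.0000 → 0.0000 [wait]  ⇒ S*(2)=-
t_1: node(1,0) S=130.6474 payoff=0.0000 vs cont=3.8438 → 3.8438 [wait]  node(1,1) S=158.2547 payoff=0.0000 vs cont=0.5332 → 0.5332 [wait]  ⇒ S*(1)=-
t_0: node(0,0) S=143.7900 payoff=0.0000 vs cont=2.1573 → 2.1573 [wait]  ⇒ S*(0)=-

price = 2.1573
boundary = - - - - 97.9980 89.0408
tree:
2.1573
3.8438 0.5332
6.7109 1.0848 0.0000
11.3960 2.2073 0.0000 0.0000
18.5920 4.4910 0.0000 0.0000 0.0000
27.5492 9.1377 0.0000 0.0000 0.0000 0.0000
35.6876 18.5920 0.0000 0.0000 0.0000 0.0000 0.0000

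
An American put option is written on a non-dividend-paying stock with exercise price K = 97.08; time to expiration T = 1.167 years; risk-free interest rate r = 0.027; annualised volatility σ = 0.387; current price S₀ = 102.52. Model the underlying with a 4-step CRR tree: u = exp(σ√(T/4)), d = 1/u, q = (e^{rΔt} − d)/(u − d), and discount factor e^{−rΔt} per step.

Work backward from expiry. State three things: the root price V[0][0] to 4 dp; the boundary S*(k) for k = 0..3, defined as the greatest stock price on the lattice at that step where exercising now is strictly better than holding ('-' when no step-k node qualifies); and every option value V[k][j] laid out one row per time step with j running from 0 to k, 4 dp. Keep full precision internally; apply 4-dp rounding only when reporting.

Δt=0.29175, u=1.23249, d=0.81137, q=0.46671, disc=e^(-rΔt)=0.99215
k=4 terminal: V=max(K-S,0) → 52.6496 29.5893 0.0000 0.0000 0.0000
k=3: j=0 S=54.7598 intr=42.3202 cont=41.5585 V=42.3202[EX]; j=1 S=83.1814 intr=13.8986 cont=15.6558 V=15.6558[hold]; j=2 S=126.3545 intr=0.0000 cont=0.0000 V=0.0000[hold]; j=3 S=191.9355 intr=0.0000 cont=0.0000 V=0.0000[hold]  S*(3)=54.7598
k=2: j=0 S=67.4907 intr=29.5893 cont=29.6412 V=29.6412[hold]; j=1 S=102.5200 intr=0.0000 cont=8.2836 V=8.2836[hold]; j=2 S=155.7303 intr=0.0000 cont=0.0000 V=0.0000[hold]  S*(2)=-
k=1: j=0 S=83.1814 intr=13.8986 cont=19.5190 V=19.5190[hold]; j=1 S=126.3545 intr=0.0000 cont=4.3829 V=4.3829[hold]  S*(1)=-
k=0: j=0 S=102.5200 intr=0.0000 cont=12.3571 V=12.3571[hold]  S*(0)=-

price = 12.3571
boundary = - - - 54.7598
tree:
12.3571
19.5190 4.3829
29.6412 8.2836 0.0000
42.3202 15.6558 0.0000 0.0000
52.6496 29.5893 0.0000 0.0000 0.0000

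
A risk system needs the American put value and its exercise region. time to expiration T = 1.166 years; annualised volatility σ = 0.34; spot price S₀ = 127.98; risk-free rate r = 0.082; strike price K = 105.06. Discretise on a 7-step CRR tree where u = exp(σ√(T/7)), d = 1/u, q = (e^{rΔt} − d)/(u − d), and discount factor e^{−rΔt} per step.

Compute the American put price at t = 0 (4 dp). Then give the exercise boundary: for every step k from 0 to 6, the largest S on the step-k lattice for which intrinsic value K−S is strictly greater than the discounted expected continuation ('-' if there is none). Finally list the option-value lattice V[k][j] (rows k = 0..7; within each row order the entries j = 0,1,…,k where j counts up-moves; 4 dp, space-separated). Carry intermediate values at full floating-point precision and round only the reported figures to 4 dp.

price = 5.1995
boundary = - - - - 73.4654 84.4010 73.4654
tree:
5.1995
8.5938 2.1388
13.7981 3.9176 0.5191
21.3646 7.0341 1.0845 0.0000
31.5946 12.2920 2.2656 0.0000 0.0000
41.1133 20.6590 4.7332 0.0000 0.0000 0.0000
49.3987 31.5946 9.8886 0.0000 0.0000 0.0000 0.0000
56.6106 41.1133 20.6590 0.0000 0.0000 0.0000 0.0000 0.0000

Δt=0.16657  u=1.14885  d=0.87043  q=0.51476  discount=0.98643
step 7 (expiry): payoffs max(K−S,0) = 56.6106 41.1133 20.6590 0.0000 0.0000 0.0000 0.0000 0.0000
step 6: (k=6,j=0): S=55.6613, (K−S)⁺=49.3987, hold=47.9734 ⇒ V=49.3987 exercise | (k=6,j=1): S=73.4654, (K−S)⁺=31.5946, hold=30.1693 ⇒ V=31.5946 exercise | (k=6,j=2): S=96.9645, (K−S)⁺=8.0955, hold=9.8886 ⇒ V=9.8886 continue | (k=6,j=3): S=127.9800, (K−S)⁺=0.0000, hold=0.0000 ⇒ V=0.0000 continue | (k=6,j=4): S=168.9163, (K−S)⁺=0.0000, hold=0.0000 ⇒ V=0.0000 continue | (k=6,j=5): S=222.9468, (K−S)⁺=0.0000, hold=0.0000 ⇒ V=0.0000 continue | (k=6,j=6): S=294.2596, (K−S)⁺=0.0000, hold=0.0000 ⇒ V=0.0000 continue  boundary S*=73.4654
step 5: (k=5,j=0): S=63.9467, (K−S)⁺=41.1133, hold=39.6880 ⇒ V=41.1133 exercise | (k=5,j=1): S=84.4010, (K−S)⁺=20.6590, hold=20.1442 ⇒ V=20.6590 exercise | (k=5,j=2): S=111.3980, (K−S)⁺=0.0000, hold=4.7332 ⇒ V=4.7332 continue | (k=5,j=3): S=147.0303, (K−S)⁺=0.0000, hold=0.0000 ⇒ V=0.0000 continue | (k=5,j=4): S=194.0602, (K−S)⁺=0.0000, hold=0.0000 ⇒ V=0.0000 continue | (k=5,j=5): S=256.1332, (K−S)⁺=0.0000, hold=0.0000 ⇒ V=0.0000 continue  boundary S*=84.4010
step 4: (k=4,j=0): S=73.4654, (K−S)⁺=31.5946, hold=30.1693 ⇒ V=31.5946 exercise | (k=4,j=1): S=96.9645, (K−S)⁺=8.0955, hold=12.2920 ⇒ V=12.2920 continue | (k=4,j=2): S=127.9800, (K−S)⁺=0.0000, hold=2.2656 ⇒ V=2.2656 continue | (k=4,j=3): S=168.9163, (K−S)⁺=0.0000, hold=0.0000 ⇒ V=0.0000 continue | (k=4,j=4): S=222.9468, (K−S)⁺=0.0000, hold=0.0000 ⇒ V=0.0000 continue  boundary S*=73.4654
step 3: (k=3,j=0): S=84.4010, (K−S)⁺=20.6590, hold=21.3646 ⇒ V=21.3646 continue | (k=3,j=1): S=111.3980, (K−S)⁺=0.0000, hold=7.0341 ⇒ V=7.0341 continue | (k=3,j=2): S=147.0303, (K−S)⁺=0.0000, hold=1.0845 ⇒ V=1.0845 continue | (k=3,j=3): S=194.0602, (K−S)⁺=0.0000, hold=0.0000 ⇒ V=0.0000 continue  boundary S*=-
step 2: (k=2,j=0): S=96.9645, (K−S)⁺=8.0955, hold=13.7981 ⇒ V=13.7981 continue | (k=2,j=1): S=127.9800, (K−S)⁺=0.0000, hold=3.9176 ⇒ V=3.9176 continue | (k=2,j=2): S=168.9163, (K−S)⁺=0.0000, hold=0.5191 ⇒ V=0.5191 continue  boundary S*=-
step 1: (k=1,j=0): S=111.3980, (K−S)⁺=0.0000, hold=8.5938 ⇒ V=8.5938 continue | (k=1,j=1): S=147.0303, (K−S)⁺=0.0000, hold=2.1388 ⇒ V=2.1388 continue  boundary S*=-
step 0: (k=0,j=0): S=127.9800, (K−S)⁺=0.0000, hold=5.1995 ⇒ V=5.1995 continue  boundary S*=-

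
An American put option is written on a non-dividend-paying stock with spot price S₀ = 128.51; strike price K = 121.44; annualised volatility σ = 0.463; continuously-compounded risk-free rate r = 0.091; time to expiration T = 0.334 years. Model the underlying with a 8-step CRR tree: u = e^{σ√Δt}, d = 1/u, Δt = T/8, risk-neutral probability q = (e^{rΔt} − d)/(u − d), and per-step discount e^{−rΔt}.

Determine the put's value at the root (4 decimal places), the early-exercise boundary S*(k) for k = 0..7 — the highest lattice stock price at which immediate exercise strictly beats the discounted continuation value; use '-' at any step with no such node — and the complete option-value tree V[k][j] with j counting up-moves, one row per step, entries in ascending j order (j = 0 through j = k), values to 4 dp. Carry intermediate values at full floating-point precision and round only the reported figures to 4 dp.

price = 8.8716
boundary = - - - - 88.0224 80.0769 88.0224 96.7562
tree:
8.8716
12.9941 4.7583
18.4654 7.5444 1.9689
25.3385 11.6357 3.4525 0.4791
33.4176 17.3383 5.9408 0.9551 0.0000
41.3631 24.7381 9.9657 1.9040 0.0000 0.0000
48.5914 33.4176 16.1243 3.7955 0.0000 0.0000 0.0000
55.1672 41.3631 24.6838 7.5663 0.0000 0.0000 0.0000 0.0000
61.1495 48.5914 33.4176 15.0833 0.0000 0.0000 0.0000 0.0000 0.0000

Δt=0.04175  u=1.09922  d=0.90973  q=0.49645  discount=0.99621
step 8 (expiry): payoffs max(K−S,0) = 61.1495 48.5914 33.4176 15.0833 0.0000 0.0000 0.0000 0.0000 0.0000
step 7: (k=7,j=0): S=66.2728, (K−S)⁺=55.1672, hold=54.7067 ⇒ V=55.1672 exercise | (k=7,j=1): S=80.0769, (K−S)⁺=41.3631, hold=40.9026 ⇒ V=41.3631 exercise | (k=7,j=2): S=96.7562, (K−S)⁺=24.6838, hold=24.2232 ⇒ V=24.6838 exercise | (k=7,j=3): S=116.9098, (K−S)⁺=4.5302, hold=7.5663 ⇒ V=7.5663 continue | (k=7,j=4): S=141.2612, (K−S)⁺=0.0000, hold=0.0000 ⇒ V=0.0000 continue | (k=7,j=5): S=170.6848, (K−S)⁺=0.0000, hold=0.0000 ⇒ V=0.0000 continue | (k=7,j=6): S=206.2371, (K−S)⁺=0.0000, hold=0.0000 ⇒ V=0.0000 continue | (k=7,j=7): S=249.1946, (K−S)⁺=0.0000, hold=0.0000 ⇒ V=0.0000 continue  boundary S*=96.7562
step 6: (k=6,j=0): S=72.8486, (K−S)⁺=48.5914, hold=48.1309 ⇒ V=48.5914 exercise | (k=6,j=1): S=88.0224, (K−S)⁺=33.4176, hold=32.9571 ⇒ V=33.4176 exercise | (k=6,j=2): S=106.3567, (K−S)⁺=15.0833, hold=16.1243 ⇒ V=16.1243 continue | (k=6,j=3): S=128.5100, (K−S)⁺=0.0000, hold=3.7955 ⇒ V=3.7955 continue | (k=6,j=4): S=155.2776, (K−S)⁺=0.0000, hold=0.0000 ⇒ V=0.0000 continue | (k=6,j=5): S=187.6207, (K−S)⁺=0.0000, hold=0.0000 ⇒ V=0.0000 continue | (k=6,j=6): S=226.7006, (K−S)⁺=0.0000, hold=0.0000 ⇒ V=0.0000 continue  boundary S*=88.0224
step 5: (k=5,j=0): S=80.0769, (K−S)⁺=41.3631, hold=40.9026 ⇒ V=41.3631 exercise | (k=5,j=1): S=96.7562, (K−S)⁺=24.6838, hold=24.7381 ⇒ V=24.7381 continue | (k=5,j=2): S=116.9098, (K−S)⁺=4.5302, hold=9.9657 ⇒ V=9.9657 continue | (k=5,j=3): S=141.2612, (K−S)⁺=0.0000, hold=1.9040 ⇒ V=1.9040 continue | (k=5,j=4): S=170.6848, (K−S)⁺=0.0000, hold=0.0000 ⇒ V=0.0000 continue | (k=5,j=5): S=206.2371, (K−S)⁺=0.0000, hold=0.0000 ⇒ V=0.0000 continue  boundary S*=80.0769
step 4: (k=4,j=0): S=88.0224, (K−S)⁺=33.4176, hold=32.9840 ⇒ V=33.4176 exercise | (k=4,j=1): S=106.3567, (K−S)⁺=15.0833, hold=17.3383 ⇒ V=17.3383 continue | (k=4,j=2): S=128.5100, (K−S)⁺=0.0000, hold=5.9408 ⇒ V=5.9408 continue | (k=4,j=3): S=155.2776, (K−S)⁺=0.0000, hold=0.9551 ⇒ V=0.9551 continue | (k=4,j=4): S=187.6207, (K−S)⁺=0.0000, hold=0.0000 ⇒ V=0.0000 continue  boundary S*=88.0224
step 3: (k=3,j=0): S=96.7562, (K−S)⁺=24.6838, hold=25.3385 ⇒ V=25.3385 continue | (k=3,j=1): S=116.9098, (K−S)⁺=4.5302, hold=11.6357 ⇒ V=11.6357 continue | (k=3,j=2): S=141.2612, (K−S)⁺=0.0000, hold=3.4525 ⇒ V=3.4525 continue | (k=3,j=3): S=170.6848, (K−S)⁺=0.0000, hold=0.4791 ⇒ V=0.4791 continue  boundary S*=-
step 2: (k=2,j=0): S=106.3567, (K−S)⁺=15.0833, hold=18.4654 ⇒ V=18.4654 continue | (k=2,j=1): S=128.5100, (K−S)⁺=0.0000, hold=7.5444 ⇒ V=7.5444 continue | (k=2,j=2): S=155.2776, (K−S)⁺=0.0000, hold=1.9689 ⇒ V=1.9689 continue  boundary S*=-
step 1: (k=1,j=0): S=116.9098, (K−S)⁺=4.5302, hold=12.9941 ⇒ V=12.9941 continue | (k=1,j=1): S=141.2612, (K−S)⁺=0.0000, hold=4.7583 ⇒ V=4.7583 continue  boundary S*=-
step 0: (k=0,j=0): S=128.5100, (K−S)⁺=0.0000, hold=8.8716 ⇒ V=8.8716 continue  boundary S*=-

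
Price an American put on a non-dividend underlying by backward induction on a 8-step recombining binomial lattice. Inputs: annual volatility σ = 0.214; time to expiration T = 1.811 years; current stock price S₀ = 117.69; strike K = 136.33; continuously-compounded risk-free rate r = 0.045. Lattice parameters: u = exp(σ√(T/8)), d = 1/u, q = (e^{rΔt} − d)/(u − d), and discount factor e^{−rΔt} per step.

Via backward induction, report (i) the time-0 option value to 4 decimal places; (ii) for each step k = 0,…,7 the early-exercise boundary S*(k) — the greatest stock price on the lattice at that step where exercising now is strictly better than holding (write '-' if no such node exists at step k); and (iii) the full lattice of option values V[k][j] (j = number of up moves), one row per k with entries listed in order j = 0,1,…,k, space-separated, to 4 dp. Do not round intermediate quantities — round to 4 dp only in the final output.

Δt=0.22637, u=1.10718, d=0.90319, q=0.52476, disc=e^(-rΔt)=0.98986
k=8 terminal: V=max(K-S,0) → 84.2124 72.4414 58.0119 40.3234 18.6400 0.0000 0.0000 0.0000 0.0000
k=7: j=0 S=57.7038 intr=78.6262 cont=77.2445 V=78.6262[EX]; j=1 S=70.7364 intr=65.5936 cont=64.2119 V=65.5936[EX]; j=2 S=86.7125 intr=49.6175 cont=48.2358 V=49.6175[EX]; j=3 S=106.2968 intr=30.0332 cont=28.6515 V=30.0332[EX]; j=4 S=130.3043 intr=6.0257 cont=8.7687 V=8.7687[hold]; j=5 S=159.7341 intr=0.0000 cont=0.0000 V=0.0000[hold]; j=6 S=195.8106 intr=0.0000 cont=0.0000 V=0.0000[hold]; j=7 S=240.0352 intr=0.0000 cont=0.0000 V=0.0000[hold]  S*(7)=106.2968
k=6: j=0 S=63.8886 intr=72.4414 cont=71.0597 V=72.4414[EX]; j=1 S=78.3181 intr=58.0119 cont=56.6302 V=58.0119[EX]; j=2 S=96.0066 intr=40.3234 cont=38.9417 V=40.3234[EX]; j=3 S=117.6900 intr=18.6400 cont=18.6831 V=18.6831[hold]; j=4 S=144.2707 intr=0.0000 cont=4.1250 V=4.1250[hold]; j=5 S=176.8548 intr=0.0000 cont=0.0000 V=0.0000[hold]; j=6 S=216.7982 intr=0.0000 cont=0.0000 V=0.0000[hold]  S*(6)=96.0066
k=5: j=0 S=70.7364 intr=65.5936 cont=64.2119 V=65.5936[EX]; j=1 S=86.7125 intr=49.6175 cont=48.2358 V=49.6175[EX]; j=2 S=106.2968 intr=30.0332 cont=28.6739 V=30.0332[EX]; j=3 S=130.3043 intr=6.0257 cont=10.9317 V=10.9317[hold]; j=4 S=159.7341 intr=0.0000 cont=1.9405 V=1.9405[hold]; j=5 S=195.8106 intr=0.0000 cont=0.0000 V=0.0000[hold]  S*(5)=106.2968
k=4: j=0 S=78.3181 intr=58.0119 cont=56.6302 V=58.0119[EX]; j=1 S=96.0066 intr=40.3234 cont=38.9417 V=40.3234[EX]; j=2 S=117.6900 intr=18.6400 cont=19.8067 V=19.8067[hold]; j=3 S=144.2707 intr=0.0000 cont=6.1505 V=6.1505[hold]; j=4 S=176.8548 intr=0.0000 cont=0.9128 V=0.9128[hold]  S*(4)=96.0066
k=3: j=0 S=86.7125 intr=49.6175 cont=48.2358 V=49.6175[EX]; j=1 S=106.2968 intr=30.0332 cont=29.2575 V=30.0332[EX]; j=2 S=130.3043 intr=6.0257 cont=12.5123 V=12.5123[hold]; j=3 S=159.7341 intr=0.0000 cont=3.3675 V=3.3675[hold]  S*(3)=106.2968
k=2: j=0 S=96.0066 intr=40.3234 cont=38.9417 V=40.3234[EX]; j=1 S=117.6900 intr=18.6400 cont=20.6277 V=20.6277[hold]; j=2 S=144.2707 intr=0.0000 cont=7.6353 V=7.6353[hold]  S*(2)=96.0066
k=1: j=0 S=106.2968 intr=30.0332 cont=29.6840 V=30.0332[EX]; j=1 S=130.3043 intr=6.0257 cont=13.6698 V=13.6698[hold]  S*(1)=106.2968
k=0: j=0 S=117.6900 intr=18.6400 cont=21.2290 V=21.2290[hold]  S*(0)=-

price = 21.2290
boundary = - 106.2968 96.0066 106.2968 96.0066 106.2968 96.0066 106.2968
tree:
21.2290
30.0332 13.6698
40.3234 20.6277 7.6353
49.6175 30.0332 12.5123 3.3675
58.0119 40.3234 19.8067 6.1505 0.9128
65.5936 49.6175 30.0332 10.9317 1.9405 0.0000
72.4414 58.0119 40.3234 18.6831 4.1250 0.0000 0.0000
78.6262 65.5936 49.6175 30.0332 8.7687 0.0000 0.0000 0.0000
84.2124 72.4414 58.0119 40.3234 18.6400 0.0000 0.0000 0.0000 0.0000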